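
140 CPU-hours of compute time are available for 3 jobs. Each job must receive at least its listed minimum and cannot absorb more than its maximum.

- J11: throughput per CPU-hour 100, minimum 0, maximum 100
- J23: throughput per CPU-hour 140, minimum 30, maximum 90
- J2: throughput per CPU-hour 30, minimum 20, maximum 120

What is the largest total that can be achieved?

16200

Meeting every minimum uses 0+30+20 = 50 CPU-hours, leaving 90.
Order the jobs by throughput per CPU-hour: J23 140 > J11 100 > J2 30.
Give J23 60 more to hit its cap of 90 → 30 left.
Only 30 left; J11 takes them to reach 30.
Total = 100×30 + 140×90 + 30×20 = 16200.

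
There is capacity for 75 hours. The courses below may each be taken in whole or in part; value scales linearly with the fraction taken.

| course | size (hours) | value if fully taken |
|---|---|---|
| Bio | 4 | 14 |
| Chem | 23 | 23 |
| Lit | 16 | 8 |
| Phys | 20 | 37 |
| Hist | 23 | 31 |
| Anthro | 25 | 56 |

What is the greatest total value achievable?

Rank by value-to-size ratio: Bio 14/4≈3.5, Anthro 56/25≈2.24, Phys 37/20≈1.85, Hist 31/23≈1.35, Chem 23/23≈1, Lit 8/16≈0.5.
Take all of Bio (4 hours, value 14) — 71 hours left.
All 25 hours of Anthro fit (value 56) — 46 remain.
Take all of Phys (20 hours, value 37) — 26 hours left.
Take all of Hist (23 hours, value 31) — 3 hours left.
3 hours left: a 3/23 share of Chem gives 23×3/23 = 3.
Total value = 141.

141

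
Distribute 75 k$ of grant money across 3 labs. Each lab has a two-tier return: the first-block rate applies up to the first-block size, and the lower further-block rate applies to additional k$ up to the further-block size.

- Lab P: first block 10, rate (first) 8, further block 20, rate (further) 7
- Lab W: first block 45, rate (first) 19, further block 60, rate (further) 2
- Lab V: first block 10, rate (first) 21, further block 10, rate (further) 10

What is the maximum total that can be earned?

1245

Order all 6 blocks by rate: Lab V/first 21 > Lab W/first 19 > Lab V/second 10 > Lab P/first 8 > Lab P/second 7 > Lab W/second 2.
Lab V first at 21: fill all 10 → 65 left.
Fill Lab W first block (45 at 19) → 20 left.
Lab V second at 10: fill all 10 → 10 left.
Fill Lab P first block (10 at 8) → 0 left.
Total = 21×10 + 19×45 + 10×10 + 8×10 = 1245.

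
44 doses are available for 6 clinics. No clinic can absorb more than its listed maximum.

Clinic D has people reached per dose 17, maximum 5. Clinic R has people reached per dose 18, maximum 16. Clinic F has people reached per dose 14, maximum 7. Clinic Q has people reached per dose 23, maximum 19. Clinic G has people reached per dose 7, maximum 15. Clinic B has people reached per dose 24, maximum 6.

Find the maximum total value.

Highest people reached per dose first: Clinic B 24 > Clinic Q 23 > Clinic R 18 > Clinic D 17 > Clinic F 14 > Clinic G 7.
Clinic B: +6 to 6 (cap) ; 38 left.
Clinic Q takes 19 to reach its cap of 19 ; 19 left.
Clinic R takes 16 to reach its cap of 16 ; 3 left.
Clinic D: +3 (room for 5) → 3. Pool exhausted.
Total = 17×3 + 18×16 + 23×19 + 24×6 = 920.

920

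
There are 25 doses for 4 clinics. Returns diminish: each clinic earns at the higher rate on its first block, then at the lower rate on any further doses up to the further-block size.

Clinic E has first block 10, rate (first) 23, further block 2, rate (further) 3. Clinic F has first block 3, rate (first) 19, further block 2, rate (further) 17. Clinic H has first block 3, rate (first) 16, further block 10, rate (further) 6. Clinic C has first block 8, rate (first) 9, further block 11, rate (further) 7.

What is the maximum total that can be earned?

432

Order all 8 blocks by rate: Clinic E/first 23 > Clinic F/first 19 > Clinic F/second 17 > Clinic H/first 16 > Clinic C/first 9 > Clinic C/second 7 > Clinic H/second 6 > Clinic E/second 3.
Clinic E/first (23): +10 ; 15 left.
Fill Clinic F first block (3 at 19) ; 12 left.
Clinic F/second (17): +2 ; 10 left.
Fill Clinic H first block (3 at 16) ; 7 left.
7 remain; put them into Clinic C first at 9.
Total = 23×10 + 19×3 + 17×2 + 16×3 + 9×7 = 432.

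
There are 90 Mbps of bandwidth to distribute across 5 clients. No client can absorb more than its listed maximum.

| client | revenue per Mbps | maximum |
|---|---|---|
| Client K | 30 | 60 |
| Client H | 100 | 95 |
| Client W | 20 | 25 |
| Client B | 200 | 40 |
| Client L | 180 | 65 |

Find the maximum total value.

Order the clients by revenue per Mbps: Client B 200 > Client L 180 > Client H 100 > Client K 30 > Client W 20.
Give Client B 40 to hit its cap of 40 → 50 left.
Only 50 left; Client L takes them to reach 50.
Total = 200×40 + 180×50 = 17000.

17000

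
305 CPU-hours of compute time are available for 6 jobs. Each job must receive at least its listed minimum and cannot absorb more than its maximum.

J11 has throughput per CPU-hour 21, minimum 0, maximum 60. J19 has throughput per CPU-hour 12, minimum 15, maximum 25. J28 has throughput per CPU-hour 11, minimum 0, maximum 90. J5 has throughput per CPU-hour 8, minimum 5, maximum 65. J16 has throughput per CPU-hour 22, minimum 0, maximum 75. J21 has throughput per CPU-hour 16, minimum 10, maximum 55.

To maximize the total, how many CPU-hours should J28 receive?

85

Meeting every minimum uses 0+15+0+5+0+10 = 30 CPU-hours, leaving 275.
Order the jobs by throughput per CPU-hour: J16 22 > J11 21 > J21 16 > J19 12 > J28 11 > J5 8.
J16 takes 75 more to reach its cap of 75 → 200 left.
Give J11 60 more to hit its cap of 60 → 140 left.
Give J21 45 more to hit its cap of 55 → 95 left.
J19 takes 10 more to reach its cap of 25 → 85 left.
J28 has room for 90 more but only 85 remain, so it gets 85.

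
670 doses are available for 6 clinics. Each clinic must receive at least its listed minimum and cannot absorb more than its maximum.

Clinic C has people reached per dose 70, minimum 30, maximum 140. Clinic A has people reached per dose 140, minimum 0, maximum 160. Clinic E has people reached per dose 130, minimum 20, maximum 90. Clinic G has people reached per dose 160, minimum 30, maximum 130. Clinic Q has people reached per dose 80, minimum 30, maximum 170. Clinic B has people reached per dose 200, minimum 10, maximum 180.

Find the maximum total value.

99400

Meeting every minimum uses 30+0+20+30+30+10 = 120 doses, leaving 550.
Order the clinics by people reached per dose: Clinic B 200 > Clinic G 160 > Clinic A 140 > Clinic E 130 > Clinic Q 80 > Clinic C 70.
Clinic B: +170 to 180 (cap) ; 380 left.
Clinic G takes 100 more to reach its cap of 130 ; 280 left.
Give Clinic A 160 more to hit its cap of 160 ; 120 left.
Give Clinic E 70 more to hit its cap of 90 ; 50 left.
Clinic Q: +50 (room for 140) → 80. Pool exhausted.
Total = 70×30 + 140×160 + 130×90 + 160×130 + 80×80 + 200×180 = 99400.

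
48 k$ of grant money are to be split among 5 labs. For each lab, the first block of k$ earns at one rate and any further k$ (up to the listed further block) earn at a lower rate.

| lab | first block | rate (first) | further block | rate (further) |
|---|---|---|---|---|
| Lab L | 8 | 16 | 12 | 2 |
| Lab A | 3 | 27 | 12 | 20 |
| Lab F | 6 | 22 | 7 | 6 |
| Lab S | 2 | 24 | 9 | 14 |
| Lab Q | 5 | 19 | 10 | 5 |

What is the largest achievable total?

868

Order all 10 blocks by rate: Lab A/first 27 > Lab S/first 24 > Lab F/first 22 > Lab A/second 20 > Lab Q/first 19 > Lab L/first 16 > Lab S/second 14 > Lab F/second 6 > Lab Q/second 5 > Lab L/second 2.
Fill Lab A first block (3 at 27) → 45 left.
Lab S/first (24): +2 → 43 left.
Lab F first at 22: fill all 6 → 37 left.
Fill Lab A second block (12 at 20) → 25 left.
Lab Q/first (19): +5 → 20 left.
Lab L first at 16: fill all 8 → 12 left.
Lab S/second (14): +9 → 3 left.
Lab F second at 6: only 3 left, fill 3.
Total = 27×3 + 24×2 + 22×6 + 20×12 + 19×5 + 16×8 + 14×9 + 6×3 = 868.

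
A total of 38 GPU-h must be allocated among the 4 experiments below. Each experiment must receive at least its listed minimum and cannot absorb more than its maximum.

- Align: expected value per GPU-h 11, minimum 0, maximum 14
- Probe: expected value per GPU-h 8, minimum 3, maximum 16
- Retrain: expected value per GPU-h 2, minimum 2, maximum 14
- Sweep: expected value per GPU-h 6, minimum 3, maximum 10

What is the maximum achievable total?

322

Meeting every minimum uses 0+3+2+3 = 8 GPU-h, leaving 30.
Highest expected value per GPU-h first: Align 11 > Probe 8 > Sweep 6 > Retrain 2.
Give Align 14 more to hit its cap of 14 → 16 left.
Probe: +13 to 16 (cap) → 3 left.
Sweep: +3 (room for 7) → 6. Pool exhausted.
Total = 11×14 + 8×16 + 2×2 + 6×6 = 322.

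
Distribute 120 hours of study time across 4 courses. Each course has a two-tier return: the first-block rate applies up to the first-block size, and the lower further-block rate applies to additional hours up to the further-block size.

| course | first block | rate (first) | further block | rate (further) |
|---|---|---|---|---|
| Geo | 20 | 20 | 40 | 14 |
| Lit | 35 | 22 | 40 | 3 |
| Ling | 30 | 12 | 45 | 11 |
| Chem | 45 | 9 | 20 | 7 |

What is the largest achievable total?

2030

Treat each block as its own option and order by rate: Lit/tier1 22 > Geo/tier1 20 > Geo/tier2 14 > Ling/tier1 12 > Ling/tier2 11 > Chem/tier1 9 > Chem/tier2 7 > Lit/tier2 3.
Lit tier1 at 22: fill all 35 — 85 left.
Geo/tier1 (20): +20 — 65 left.
Geo tier2 at 14: fill all 40 — 25 left.
Ling tier1 at 12: only 25 left, fill 25.
Total = 22×35 + 20×20 + 14×40 + 12×25 = 2030.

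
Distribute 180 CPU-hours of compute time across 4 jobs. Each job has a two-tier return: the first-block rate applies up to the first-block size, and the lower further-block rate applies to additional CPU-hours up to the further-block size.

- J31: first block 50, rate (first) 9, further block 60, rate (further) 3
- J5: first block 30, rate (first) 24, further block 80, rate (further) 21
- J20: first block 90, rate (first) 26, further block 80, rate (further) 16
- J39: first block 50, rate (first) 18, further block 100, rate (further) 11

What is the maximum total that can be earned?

Treat each block as its own option and order by rate: J20/tier1 26 > J5/tier1 24 > J5/tier2 21 > J39/tier1 18 > J20/tier2 16 > J39/tier2 11 > J31/tier1 9 > J31/tier2 3.
J20 tier1 at 26: fill all 90 ; 90 left.
J5 tier1 at 24: fill all 30 ; 60 left.
60 remain; put them into J5 tier2 at 21.
Total = 26×90 + 24×30 + 21×60 = 4320.

4320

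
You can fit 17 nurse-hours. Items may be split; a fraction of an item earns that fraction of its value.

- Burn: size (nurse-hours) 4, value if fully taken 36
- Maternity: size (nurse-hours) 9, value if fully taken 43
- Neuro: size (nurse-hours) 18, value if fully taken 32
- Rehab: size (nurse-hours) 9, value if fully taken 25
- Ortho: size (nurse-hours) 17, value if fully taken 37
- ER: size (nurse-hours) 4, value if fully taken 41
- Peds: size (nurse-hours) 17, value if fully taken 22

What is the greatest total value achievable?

Sort by value density: ER 41/4≈10.2, Burn 36/4≈9, Maternity 43/9≈4.78, Rehab 25/9≈2.78, Ortho 37/17≈2.18, Neuro 32/18≈1.78, Peds 22/17≈1.29.
Take all of ER (4 nurse-hours, value 41) ; 13 nurse-hours left.
Take all of Burn (4 nurse-hours, value 36) ; 9 nurse-hours left.
Maternity: take in full, 9 nurse-hours for value 43 ; 0 left.
Total value = 120.

120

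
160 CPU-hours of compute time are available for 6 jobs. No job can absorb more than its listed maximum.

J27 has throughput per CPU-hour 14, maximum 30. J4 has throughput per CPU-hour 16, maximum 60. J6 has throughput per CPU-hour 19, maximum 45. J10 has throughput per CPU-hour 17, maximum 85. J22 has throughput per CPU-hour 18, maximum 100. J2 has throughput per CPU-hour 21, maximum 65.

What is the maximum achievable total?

3120

Order the jobs by throughput per CPU-hour: J2 21 > J6 19 > J22 18 > J10 17 > J4 16 > J27 14.
Give J2 65 to hit its cap of 65 — 95 left.
Give J6 45 to hit its cap of 45 — 50 left.
J22: +50 (room for 100) → 50. Pool exhausted.
Total = 19×45 + 18×50 + 21×65 = 3120.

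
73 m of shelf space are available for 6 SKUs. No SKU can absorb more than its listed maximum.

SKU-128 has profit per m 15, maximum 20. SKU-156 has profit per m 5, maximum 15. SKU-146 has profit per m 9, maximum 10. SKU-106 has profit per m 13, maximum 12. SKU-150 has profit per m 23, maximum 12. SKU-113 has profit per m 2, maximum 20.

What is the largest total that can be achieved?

Rank by profit per m: SKU-150 23 > SKU-128 15 > SKU-106 13 > SKU-146 9 > SKU-156 5 > SKU-113 2.
SKU-150: +12 to 12 (cap) → 61 left.
SKU-128 takes 20 to reach its cap of 20 → 41 left.
SKU-106: +12 to 12 (cap) → 29 left.
SKU-146 takes 10 to reach its cap of 10 → 19 left.
Give SKU-156 15 to hit its cap of 15 → 4 left.
Only 4 left; SKU-113 takes them to reach 4.
Total = 15×20 + 5×15 + 9×10 + 13×12 + 23×12 + 2×4 = 905.

905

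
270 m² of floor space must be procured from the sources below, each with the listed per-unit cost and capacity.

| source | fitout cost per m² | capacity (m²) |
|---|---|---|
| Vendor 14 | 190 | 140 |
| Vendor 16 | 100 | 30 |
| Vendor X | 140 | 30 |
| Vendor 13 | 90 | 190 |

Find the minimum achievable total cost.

Use sources in increasing cost order.
Take 190 from Vendor 13 at 90 → need 80 more.
Vendor 16 at 100: take all 30 m² → 50 still needed.
Vendor X at 140: take all 30 m² → 20 still needed.
Vendor 14 (190): take the remaining 20 → done.
Cost = 190×90 + 30×100 + 30×140 + 20×190 = 28100.

28100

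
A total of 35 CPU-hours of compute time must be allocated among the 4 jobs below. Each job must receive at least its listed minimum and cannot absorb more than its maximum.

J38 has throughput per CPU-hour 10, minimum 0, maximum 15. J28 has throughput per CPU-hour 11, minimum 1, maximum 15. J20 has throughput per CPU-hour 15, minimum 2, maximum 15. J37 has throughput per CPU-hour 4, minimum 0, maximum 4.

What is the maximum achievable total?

440

Meeting every minimum uses 0+1+2+0 = 3 CPU-hours, leaving 32.
Highest throughput per CPU-hour first: J20 15 > J28 11 > J38 10 > J37 4.
J20: +13 to 15 (cap) ; 19 left.
Give J28 14 more to hit its cap of 15 ; 5 left.
J38 has room for 15 more but only 5 remain, so it gets 5.
Total = 10×5 + 11×15 + 15×15 = 440.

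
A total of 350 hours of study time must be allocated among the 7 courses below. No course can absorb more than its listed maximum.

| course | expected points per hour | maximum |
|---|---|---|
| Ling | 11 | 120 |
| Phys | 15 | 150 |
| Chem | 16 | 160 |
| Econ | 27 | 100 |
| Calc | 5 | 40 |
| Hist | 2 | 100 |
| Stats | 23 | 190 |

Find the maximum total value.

8030

Highest expected points per hour first: Econ 27 > Stats 23 > Chem 16 > Phys 15 > Ling 11 > Calc 5 > Hist 2.
Give Econ 100 to hit its cap of 100 → 250 left.
Stats: +190 to 190 (cap) → 60 left.
Chem has room for 160 but only 60 remain, so it gets 60.
Total = 16×60 + 27×100 + 23×190 = 8030.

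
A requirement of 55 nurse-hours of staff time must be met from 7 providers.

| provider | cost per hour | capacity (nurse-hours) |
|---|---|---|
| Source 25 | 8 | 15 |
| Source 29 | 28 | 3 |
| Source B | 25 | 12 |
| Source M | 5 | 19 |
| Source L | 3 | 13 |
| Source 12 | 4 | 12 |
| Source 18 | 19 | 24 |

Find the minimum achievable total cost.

270

Use providers in increasing cost order.
Take 13 from Source L at 3 ; need 42 more.
Source 12 (4): use full 12 ; 30 nurse-hours to go.
Take 19 from Source M at 5 ; need 11 more.
Source 25 (8): take the remaining 11 ; done.
Source 18, Source B, Source 29: unused.
Cost = 13×3 + 12×4 + 19×5 + 11×8 = 270.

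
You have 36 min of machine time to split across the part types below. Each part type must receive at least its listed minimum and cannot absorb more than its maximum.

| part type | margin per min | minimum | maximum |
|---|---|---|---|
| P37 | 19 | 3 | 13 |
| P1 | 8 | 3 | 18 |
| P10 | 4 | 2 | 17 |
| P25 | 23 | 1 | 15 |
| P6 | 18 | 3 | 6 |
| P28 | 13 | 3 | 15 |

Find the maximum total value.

660

Meeting every minimum uses 3+3+2+1+3+3 = 15 min, leaving 21.
Order the part types by margin per min: P25 23 > P37 19 > P6 18 > P28 13 > P1 8 > P10 4.
P25 takes 14 more to reach its cap of 15 → 7 left.
P37 has room for 10 more but only 7 remain, so it gets 10.
Total = 19×10 + 8×3 + 4×2 + 23×15 + 18×3 + 13×3 = 660.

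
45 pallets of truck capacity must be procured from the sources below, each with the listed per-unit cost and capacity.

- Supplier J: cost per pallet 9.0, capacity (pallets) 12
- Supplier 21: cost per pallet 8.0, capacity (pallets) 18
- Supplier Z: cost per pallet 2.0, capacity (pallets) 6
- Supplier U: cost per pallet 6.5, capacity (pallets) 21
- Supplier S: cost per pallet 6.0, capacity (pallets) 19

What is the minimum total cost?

256

Fill from the cheapest source first.
Supplier Z (2.0): use full 6 ; 39 pallets to go.
Supplier S at 6.0: take all 19 pallets ; 20 still needed.
Take 20 from Supplier U at 6.5 to finish.
Supplier 21, Supplier J: unused.
Cost = 6×2.0 + 19×6.0 + 20×6.5 = 256.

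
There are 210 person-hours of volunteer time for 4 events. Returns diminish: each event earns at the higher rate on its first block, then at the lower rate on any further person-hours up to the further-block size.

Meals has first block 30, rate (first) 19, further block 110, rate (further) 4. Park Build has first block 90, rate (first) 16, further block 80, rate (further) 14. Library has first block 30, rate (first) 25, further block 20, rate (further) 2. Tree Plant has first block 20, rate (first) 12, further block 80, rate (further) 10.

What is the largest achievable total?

3600

Order all 8 blocks by rate: Library/T1 25 > Meals/T1 19 > Park Build/T1 16 > Park Build/T2 14 > Tree Plant/T1 12 > Tree Plant/T2 10 > Meals/T2 4 > Library/T2 2.
Library T1 at 25: fill all 30 — 180 left.
Fill Meals T1 block (30 at 19) — 150 left.
Park Build T1 at 16: fill all 90 — 60 left.
Park Build T2 at 14: only 60 left, fill 60.
Total = 25×30 + 19×30 + 16×90 + 14×60 = 3600.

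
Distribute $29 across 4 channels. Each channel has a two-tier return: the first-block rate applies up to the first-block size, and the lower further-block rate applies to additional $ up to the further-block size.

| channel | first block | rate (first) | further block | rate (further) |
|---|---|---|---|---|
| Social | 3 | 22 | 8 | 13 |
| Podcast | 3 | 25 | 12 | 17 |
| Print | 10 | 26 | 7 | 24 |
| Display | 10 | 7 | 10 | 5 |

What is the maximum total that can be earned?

671

Rank every tier by rate: Print/first 26 > Podcast/first 25 > Print/second 24 > Social/first 22 > Podcast/second 17 > Social/second 13 > Display/first 7 > Display/second 5.
Print/first (26): +10 — 19 left.
Fill Podcast first block (3 at 25) — 16 left.
Print second at 24: fill all 7 — 9 left.
Social/first (22): +3 — 6 left.
Podcast/second: +6 of 12 at 17; pool empty.
Total = 26×10 + 25×3 + 24×7 + 22×3 + 17×6 = 671.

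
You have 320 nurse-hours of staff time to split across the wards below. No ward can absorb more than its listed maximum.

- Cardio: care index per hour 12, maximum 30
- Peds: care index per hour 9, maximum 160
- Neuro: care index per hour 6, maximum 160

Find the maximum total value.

2580

Rank by care index per hour: Cardio 12 > Peds 9 > Neuro 6.
Cardio: +30 to 30 (cap) ; 290 left.
Give Peds 160 to hit its cap of 160 ; 130 left.
Neuro has room for 160 but only 130 remain, so it gets 130.
Total = 12×30 + 9×160 + 6×130 = 2580.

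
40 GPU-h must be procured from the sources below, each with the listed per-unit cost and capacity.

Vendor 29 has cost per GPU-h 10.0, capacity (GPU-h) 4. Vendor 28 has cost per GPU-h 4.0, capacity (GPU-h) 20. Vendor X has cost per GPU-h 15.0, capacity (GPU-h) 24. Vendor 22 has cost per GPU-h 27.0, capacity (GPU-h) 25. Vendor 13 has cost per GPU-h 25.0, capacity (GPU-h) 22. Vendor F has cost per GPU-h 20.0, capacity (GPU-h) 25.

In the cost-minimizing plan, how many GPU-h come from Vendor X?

Fill from the cheapest source first.
Take 20 from Vendor 28 at 4.0 ; need 20 more.
Vendor 29 (10.0): use full 4 ; 16 GPU-h to go.
Take 16 from Vendor X at 15.0 to finish.
Vendor F, Vendor 13, Vendor 22: unused.

16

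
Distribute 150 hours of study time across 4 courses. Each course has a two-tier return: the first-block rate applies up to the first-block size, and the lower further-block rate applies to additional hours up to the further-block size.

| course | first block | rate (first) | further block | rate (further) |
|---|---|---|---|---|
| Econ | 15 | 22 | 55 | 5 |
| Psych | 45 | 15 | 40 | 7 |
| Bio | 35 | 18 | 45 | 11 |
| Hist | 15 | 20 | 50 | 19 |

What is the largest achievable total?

Order all 8 blocks by rate: Econ/T1 22 > Hist/T1 20 > Hist/T2 19 > Bio/T1 18 > Psych/T1 15 > Bio/T2 11 > Psych/T2 7 > Econ/T2 5.
Econ/T1 (22): +15 → 135 left.
Hist/T1 (20): +15 → 120 left.
Hist T2 at 19: fill all 50 → 70 left.
Bio T1 at 18: fill all 35 → 35 left.
Psych/T1: +35 of 45 at 15; pool empty.
Total = 22×15 + 20×15 + 19×50 + 18×35 + 15×35 = 2735.

2735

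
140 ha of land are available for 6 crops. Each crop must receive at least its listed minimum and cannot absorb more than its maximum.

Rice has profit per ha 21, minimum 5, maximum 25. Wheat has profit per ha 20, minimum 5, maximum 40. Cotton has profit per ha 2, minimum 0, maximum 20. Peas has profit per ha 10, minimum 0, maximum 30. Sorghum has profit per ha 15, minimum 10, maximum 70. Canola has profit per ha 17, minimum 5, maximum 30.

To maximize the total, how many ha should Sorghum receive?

45

Meeting every minimum uses 5+5+0+0+10+5 = 25 ha, leaving 115.
Order the crops by profit per ha: Rice 21 > Wheat 20 > Canola 17 > Sorghum 15 > Peas 10 > Cotton 2.
Rice takes 20 more to reach its cap of 25 — 95 left.
Give Wheat 35 more to hit its cap of 40 — 60 left.
Give Canola 25 more to hit its cap of 30 — 35 left.
Sorghum: +35 (room for 60) → 45. Pool exhausted.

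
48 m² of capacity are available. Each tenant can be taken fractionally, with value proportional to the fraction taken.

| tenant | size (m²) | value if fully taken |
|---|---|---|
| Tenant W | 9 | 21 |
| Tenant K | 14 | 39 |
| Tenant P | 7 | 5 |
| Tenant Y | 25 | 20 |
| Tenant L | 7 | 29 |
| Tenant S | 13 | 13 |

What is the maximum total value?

106

Sort by value density: Tenant L 29/7≈4.14, Tenant K 39/14≈2.79, Tenant W 21/9≈2.33, Tenant S 13/13≈1, Tenant Y 20/25≈0.8, Tenant P 5/7≈0.714.
All 7 m² of Tenant L fit (value 29) ; 41 remain.
Take all of Tenant K (14 m², value 39) ; 27 m² left.
Take all of Tenant W (9 m², value 21) ; 18 m² left.
Tenant S: take in full, 13 m² for value 13 ; 5 left.
5 m² left: a 5/25 share of Tenant Y gives 20×5/25 = 4.
Total value = 106.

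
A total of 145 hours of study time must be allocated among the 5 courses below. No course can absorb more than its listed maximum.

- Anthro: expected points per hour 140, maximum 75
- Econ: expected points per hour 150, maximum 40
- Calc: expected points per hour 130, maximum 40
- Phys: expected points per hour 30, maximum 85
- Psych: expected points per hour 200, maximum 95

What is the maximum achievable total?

Order the courses by expected points per hour: Psych 200 > Econ 150 > Anthro 140 > Calc 130 > Phys 30.
Psych takes 95 to reach its cap of 95 ; 50 left.
Econ takes 40 to reach its cap of 40 ; 10 left.
Anthro has room for 75 but only 10 remain, so it gets 10.
Total = 140×10 + 150×40 + 200×95 = 26400.

26400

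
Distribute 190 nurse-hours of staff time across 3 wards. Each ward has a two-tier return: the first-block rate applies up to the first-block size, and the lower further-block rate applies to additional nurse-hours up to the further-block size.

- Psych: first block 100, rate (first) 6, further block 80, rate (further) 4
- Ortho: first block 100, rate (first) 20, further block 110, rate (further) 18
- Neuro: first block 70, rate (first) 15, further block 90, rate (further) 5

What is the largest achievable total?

3620

Order all 6 blocks by rate: Ortho/T1 20 > Ortho/T2 18 > Neuro/T1 15 > Psych/T1 6 > Neuro/T2 5 > Psych/T2 4.
Fill Ortho T1 block (100 at 20) ; 90 left.
90 remain; put them into Ortho T2 at 18.
Total = 20×100 + 18×90 = 3620.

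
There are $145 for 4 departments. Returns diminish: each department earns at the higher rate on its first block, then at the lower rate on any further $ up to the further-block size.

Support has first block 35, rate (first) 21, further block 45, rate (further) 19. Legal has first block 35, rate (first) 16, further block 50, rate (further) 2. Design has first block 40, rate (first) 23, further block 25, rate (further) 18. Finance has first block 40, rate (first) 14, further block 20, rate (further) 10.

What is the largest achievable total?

Rank every tier by rate: Design/first 23 > Support/first 21 > Support/second 19 > Design/second 18 > Legal/first 16 > Finance/first 14 > Finance/second 10 > Legal/second 2.
Fill Design first block (40 at 23) → 105 left.
Support first at 21: fill all 35 → 70 left.
Support second at 19: fill all 45 → 25 left.
Fill Design second block (25 at 18) → 0 left.
Total = 23×40 + 21×35 + 19×45 + 18×25 = 2960.

2960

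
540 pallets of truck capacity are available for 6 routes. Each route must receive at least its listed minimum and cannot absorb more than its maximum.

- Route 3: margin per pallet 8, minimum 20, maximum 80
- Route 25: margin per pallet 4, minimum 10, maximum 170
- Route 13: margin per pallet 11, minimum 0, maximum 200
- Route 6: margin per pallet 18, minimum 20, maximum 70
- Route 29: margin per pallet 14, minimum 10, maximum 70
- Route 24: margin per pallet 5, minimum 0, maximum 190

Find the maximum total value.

5670

Meeting every minimum uses 20+10+0+20+10+0 = 60 pallets, leaving 480.
Order the routes by margin per pallet: Route 6 18 > Route 29 14 > Route 13 11 > Route 3 8 > Route 24 5 > Route 25 4.
Route 6 takes 50 more to reach its cap of 70 → 430 left.
Route 29 takes 60 more to reach its cap of 70 → 370 left.
Route 13 takes 200 more to reach its cap of 200 → 170 left.
Give Route 3 60 more to hit its cap of 80 → 110 left.
Route 24: +110 (room for 190) → 110. Pool exhausted.
Total = 8×80 + 4×10 + 11×200 + 18×70 + 14×70 + 5×110 = 5670.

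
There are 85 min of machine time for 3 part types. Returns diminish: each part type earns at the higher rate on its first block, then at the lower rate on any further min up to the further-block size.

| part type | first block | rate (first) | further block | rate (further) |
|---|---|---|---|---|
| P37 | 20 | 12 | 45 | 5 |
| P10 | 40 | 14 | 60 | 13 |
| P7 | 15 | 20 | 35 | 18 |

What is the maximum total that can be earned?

Rank every tier by rate: P7/first 20 > P7/second 18 > P10/first 14 > P10/second 13 > P37/first 12 > P37/second 5.
P7 first at 20: fill all 15 → 70 left.
Fill P7 second block (35 at 18) → 35 left.
P10 first at 14: only 35 left, fill 35.
Total = 20×15 + 18×35 + 14×35 = 1420.

1420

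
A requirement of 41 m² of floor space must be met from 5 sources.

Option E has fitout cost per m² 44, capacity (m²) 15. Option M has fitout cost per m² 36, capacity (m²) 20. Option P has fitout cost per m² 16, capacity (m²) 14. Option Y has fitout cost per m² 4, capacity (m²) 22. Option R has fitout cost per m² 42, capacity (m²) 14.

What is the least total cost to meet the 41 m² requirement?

492

Use sources in increasing cost order.
Option Y (4): use full 22 → 19 m² to go.
Option P at 16: take all 14 m² → 5 still needed.
Take 5 from Option M at 36 to finish.
Option R, Option E: unused.
Cost = 22×4 + 14×16 + 5×36 = 492.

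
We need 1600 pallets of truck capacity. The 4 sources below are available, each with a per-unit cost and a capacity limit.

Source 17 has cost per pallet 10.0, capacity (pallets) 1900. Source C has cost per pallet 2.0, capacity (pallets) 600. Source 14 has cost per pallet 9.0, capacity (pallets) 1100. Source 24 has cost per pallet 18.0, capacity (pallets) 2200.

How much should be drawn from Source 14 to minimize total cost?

Use sources in increasing cost order.
Take 600 from Source C at 2.0 ; need 1000 more.
Source 14 (9.0): take the remaining 1000 ; done.
Source 17, Source 24: unused.

1000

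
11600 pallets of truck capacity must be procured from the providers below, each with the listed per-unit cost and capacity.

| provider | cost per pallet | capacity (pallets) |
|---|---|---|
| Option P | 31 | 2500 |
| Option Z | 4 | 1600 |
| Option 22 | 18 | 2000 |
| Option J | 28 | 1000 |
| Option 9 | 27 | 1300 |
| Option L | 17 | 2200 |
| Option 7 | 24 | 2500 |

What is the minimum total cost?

Use providers in increasing cost order.
Option Z at 4: take all 1600 pallets → 10000 still needed.
Take 2200 from Option L at 17 → need 7800 more.
Option 22 (18): use full 2000 → 5800 pallets to go.
Option 7 (24): use full 2500 → 3300 pallets to go.
Option 9 at 27: take all 1300 pallets → 2000 still needed.
Option J (28): use full 1000 → 1000 pallets to go.
Take 1000 from Option P at 31 to finish.
Cost = 1600×4 + 2200×17 + 2000×18 + 2500×24 + 1300×27 + 1000×28 + 1000×31 = 233900.

233900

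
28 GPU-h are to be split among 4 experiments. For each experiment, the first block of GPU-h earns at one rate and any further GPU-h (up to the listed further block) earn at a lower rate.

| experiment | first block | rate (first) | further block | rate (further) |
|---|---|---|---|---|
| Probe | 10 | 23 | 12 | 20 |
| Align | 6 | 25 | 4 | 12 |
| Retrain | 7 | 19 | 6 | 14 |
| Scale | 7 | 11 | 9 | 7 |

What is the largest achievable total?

620

Order all 8 blocks by rate: Align/T1 25 > Probe/T1 23 > Probe/T2 20 > Retrain/T1 19 > Retrain/T2 14 > Align/T2 12 > Scale/T1 11 > Scale/T2 7.
Fill Align T1 block (6 at 25) — 22 left.
Probe T1 at 23: fill all 10 — 12 left.
Fill Probe T2 block (12 at 20) — 0 left.
Total = 25×6 + 23×10 + 20×12 = 620.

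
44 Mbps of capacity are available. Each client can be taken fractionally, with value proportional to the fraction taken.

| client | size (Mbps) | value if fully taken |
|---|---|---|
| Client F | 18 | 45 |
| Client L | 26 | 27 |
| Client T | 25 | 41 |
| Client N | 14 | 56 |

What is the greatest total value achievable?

120.68

Sort by value density: Client N 56/14≈4, Client F 45/18≈2.5, Client T 41/25≈1.64, Client L 27/26≈1.04.
Take all of Client N (14 Mbps, value 56) — 30 Mbps left.
Take all of Client F (18 Mbps, value 45) — 12 Mbps left.
Only 12 Mbps remain; take 12/25 of Client T for value 41×12/25 = 19.68.
Total value = 120.68.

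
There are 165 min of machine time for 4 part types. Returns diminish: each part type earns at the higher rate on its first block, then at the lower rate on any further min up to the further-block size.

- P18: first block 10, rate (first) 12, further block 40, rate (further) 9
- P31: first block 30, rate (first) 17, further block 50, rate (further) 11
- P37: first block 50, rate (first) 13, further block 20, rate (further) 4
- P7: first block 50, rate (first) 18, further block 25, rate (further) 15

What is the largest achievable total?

Rank every tier by rate: P7/first 18 > P31/first 17 > P7/second 15 > P37/first 13 > P18/first 12 > P31/second 11 > P18/second 9 > P37/second 4.
Fill P7 first block (50 at 18) ; 115 left.
Fill P31 first block (30 at 17) ; 85 left.
P7/second (15): +25 ; 60 left.
P37 first at 13: fill all 50 ; 10 left.
P18/first (12): +10 ; 0 left.
Total = 18×50 + 17×30 + 15×25 + 13×50 + 12×10 = 2555.

2555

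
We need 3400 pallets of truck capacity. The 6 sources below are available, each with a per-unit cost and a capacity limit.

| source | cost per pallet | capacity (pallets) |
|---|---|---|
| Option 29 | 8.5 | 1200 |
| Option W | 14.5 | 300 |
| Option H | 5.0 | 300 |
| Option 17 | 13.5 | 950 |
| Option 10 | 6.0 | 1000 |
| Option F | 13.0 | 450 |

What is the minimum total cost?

29625

Fill from the cheapest source first.
Option H (5.0): use full 300 ; 3100 pallets to go.
Option 10 at 6.0: take all 1000 pallets ; 2100 still needed.
Option 29 (8.5): use full 1200 ; 900 pallets to go.
Option F (13.0): use full 450 ; 450 pallets to go.
Take 450 from Option 17 at 13.5 to finish.
Option W: unused.
Cost = 300×5.0 + 1000×6.0 + 1200×8.5 + 450×13.0 + 450×13.5 = 29625.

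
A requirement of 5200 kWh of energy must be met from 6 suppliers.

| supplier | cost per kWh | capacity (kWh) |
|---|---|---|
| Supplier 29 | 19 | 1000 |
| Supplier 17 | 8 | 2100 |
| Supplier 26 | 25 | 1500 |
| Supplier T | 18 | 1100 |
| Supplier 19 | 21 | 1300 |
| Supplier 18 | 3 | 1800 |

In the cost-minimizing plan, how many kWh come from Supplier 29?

200

Fill from the cheapest supplier first.
Supplier 18 (3): use full 1800 → 3400 kWh to go.
Supplier 17 (8): use full 2100 → 1300 kWh to go.
Supplier T (18): use full 1100 → 200 kWh to go.
Supplier 29 (19): take the remaining 200 → done.
Supplier 19, Supplier 26: unused.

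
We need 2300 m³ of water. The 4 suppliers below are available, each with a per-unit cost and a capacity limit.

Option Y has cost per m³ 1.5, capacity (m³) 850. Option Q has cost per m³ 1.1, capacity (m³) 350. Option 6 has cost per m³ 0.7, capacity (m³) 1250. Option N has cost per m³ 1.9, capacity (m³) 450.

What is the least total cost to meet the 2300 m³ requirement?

2310

Use suppliers in increasing cost order.
Option 6 at 0.7: take all 1250 m³ ; 1050 still needed.
Option Q at 1.1: take all 350 m³ ; 700 still needed.
Take 700 from Option Y at 1.5 to finish.
Option N: unused.
Cost = 1250×0.7 + 350×1.1 + 700×1.5 = 2310.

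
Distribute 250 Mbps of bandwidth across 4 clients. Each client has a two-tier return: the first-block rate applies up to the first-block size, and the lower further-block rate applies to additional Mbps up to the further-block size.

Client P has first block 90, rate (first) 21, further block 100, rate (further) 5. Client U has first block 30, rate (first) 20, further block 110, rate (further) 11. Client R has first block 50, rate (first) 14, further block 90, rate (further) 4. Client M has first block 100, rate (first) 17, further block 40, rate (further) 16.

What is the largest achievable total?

Order all 8 blocks by rate: Client P/T1 21 > Client U/T1 20 > Client M/T1 17 > Client M/T2 16 > Client R/T1 14 > Client U/T2 11 > Client P/T2 5 > Client R/T2 4.
Fill Client P T1 block (90 at 21) → 160 left.
Client U T1 at 20: fill all 30 → 130 left.
Client M T1 at 17: fill all 100 → 30 left.
30 remain; put them into Client M T2 at 16.
Total = 21×90 + 20×30 + 17×100 + 16×30 = 4670.

4670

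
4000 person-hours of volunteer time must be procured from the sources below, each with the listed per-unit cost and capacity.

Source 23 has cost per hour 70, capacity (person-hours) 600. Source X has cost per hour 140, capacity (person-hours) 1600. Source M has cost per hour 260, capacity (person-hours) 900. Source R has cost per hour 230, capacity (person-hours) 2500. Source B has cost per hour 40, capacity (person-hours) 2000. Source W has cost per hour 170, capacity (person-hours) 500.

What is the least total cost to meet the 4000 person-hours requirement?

Fill from the cheapest source first.
Source B at 40: take all 2000 person-hours → 2000 still needed.
Take 600 from Source 23 at 70 → need 1400 more.
Take 1400 from Source X at 140 to finish.
Source W, Source R, Source M: unused.
Cost = 2000×40 + 600×70 + 1400×140 = 318000.

318000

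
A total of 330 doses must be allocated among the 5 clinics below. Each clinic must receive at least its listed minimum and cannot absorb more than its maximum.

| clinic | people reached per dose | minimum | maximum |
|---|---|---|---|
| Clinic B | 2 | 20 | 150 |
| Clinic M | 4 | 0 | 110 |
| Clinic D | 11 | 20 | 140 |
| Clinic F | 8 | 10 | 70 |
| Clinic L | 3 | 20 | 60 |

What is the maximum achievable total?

Meeting every minimum uses 20+0+20+10+20 = 70 doses, leaving 260.
Highest people reached per dose first: Clinic D 11 > Clinic F 8 > Clinic M 4 > Clinic L 3 > Clinic B 2.
Give Clinic D 120 more to hit its cap of 140 → 140 left.
Clinic F takes 60 more to reach its cap of 70 → 80 left.
Only 80 left; Clinic M takes them to reach 80.
Total = 2×20 + 4×80 + 11×140 + 8×70 + 3×20 = 2520.

2520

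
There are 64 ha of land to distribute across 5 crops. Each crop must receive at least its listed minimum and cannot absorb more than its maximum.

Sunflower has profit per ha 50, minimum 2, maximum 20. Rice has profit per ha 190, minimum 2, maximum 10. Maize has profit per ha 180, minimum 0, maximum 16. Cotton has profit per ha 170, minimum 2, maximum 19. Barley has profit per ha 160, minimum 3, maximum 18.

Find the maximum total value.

Meeting every minimum uses 2+2+0+2+3 = 9 ha, leaving 55.
Order the crops by profit per ha: Rice 190 > Maize 180 > Cotton 170 > Barley 160 > Sunflower 50.
Rice: +8 to 10 (cap) → 47 left.
Maize: +16 to 16 (cap) → 31 left.
Cotton takes 17 more to reach its cap of 19 → 14 left.
Barley: +14 (room for 15) → 17. Pool exhausted.
Total = 50×2 + 190×10 + 180×16 + 170×19 + 160×17 = 10830.

10830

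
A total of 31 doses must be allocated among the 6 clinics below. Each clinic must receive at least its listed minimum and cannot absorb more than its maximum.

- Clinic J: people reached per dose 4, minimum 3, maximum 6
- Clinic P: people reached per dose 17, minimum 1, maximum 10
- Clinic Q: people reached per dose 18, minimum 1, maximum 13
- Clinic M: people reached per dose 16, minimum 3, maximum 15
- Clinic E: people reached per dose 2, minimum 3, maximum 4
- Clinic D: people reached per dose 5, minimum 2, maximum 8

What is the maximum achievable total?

Meeting every minimum uses 3+1+1+3+3+2 = 13 doses, leaving 18.
Highest people reached per dose first: Clinic Q 18 > Clinic P 17 > Clinic M 16 > Clinic D 5 > Clinic J 4 > Clinic E 2.
Clinic Q: +12 to 13 (cap) — 6 left.
Only 6 left; Clinic P takes them to reach 7.
Total = 4×3 + 17×7 + 18×13 + 16×3 + 2×3 + 5×2 = 429.

429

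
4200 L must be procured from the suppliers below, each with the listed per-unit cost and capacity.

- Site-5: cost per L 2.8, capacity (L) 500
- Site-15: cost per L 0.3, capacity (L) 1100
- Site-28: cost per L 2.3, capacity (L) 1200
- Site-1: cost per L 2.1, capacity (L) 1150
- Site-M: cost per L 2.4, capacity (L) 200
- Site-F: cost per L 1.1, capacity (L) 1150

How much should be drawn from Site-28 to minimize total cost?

Use suppliers in increasing cost order.
Take 1100 from Site-15 at 0.3 — need 3100 more.
Site-F at 1.1: take all 1150 L — 1950 still needed.
Take 1150 from Site-1 at 2.1 — need 800 more.
Take 800 from Site-28 at 2.3 to finish.
Site-M, Site-5: unused.

800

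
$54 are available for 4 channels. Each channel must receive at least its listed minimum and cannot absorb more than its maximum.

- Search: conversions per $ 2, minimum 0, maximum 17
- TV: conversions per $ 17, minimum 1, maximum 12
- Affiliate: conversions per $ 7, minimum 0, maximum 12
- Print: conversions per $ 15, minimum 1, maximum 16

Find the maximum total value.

556

Meeting every minimum uses 0+1+0+1 = 2 $, leaving 52.
Highest conversions per $ first: TV 17 > Print 15 > Affiliate 7 > Search 2.
TV takes 11 more to reach its cap of 12 — 41 left.
Print takes 15 more to reach its cap of 16 — 26 left.
Give Affiliate 12 more to hit its cap of 12 — 14 left.
Search has room for 17 more but only 14 remain, so it gets 14.
Total = 2×14 + 17×12 + 7×12 + 15×16 = 556.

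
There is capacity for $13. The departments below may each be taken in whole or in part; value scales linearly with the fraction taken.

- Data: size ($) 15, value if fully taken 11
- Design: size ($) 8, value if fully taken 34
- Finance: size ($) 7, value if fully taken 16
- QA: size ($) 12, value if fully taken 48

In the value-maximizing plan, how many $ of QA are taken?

5

Best value per unit of size first: Design 34/8≈4.25, QA 48/12≈4, Finance 16/7≈2.29, Data 11/15≈0.733.
All 8 $ of Design fit (value 34) — 5 remain.
5 $ left: a 5/12 share of QA gives 48×5/12 = 20.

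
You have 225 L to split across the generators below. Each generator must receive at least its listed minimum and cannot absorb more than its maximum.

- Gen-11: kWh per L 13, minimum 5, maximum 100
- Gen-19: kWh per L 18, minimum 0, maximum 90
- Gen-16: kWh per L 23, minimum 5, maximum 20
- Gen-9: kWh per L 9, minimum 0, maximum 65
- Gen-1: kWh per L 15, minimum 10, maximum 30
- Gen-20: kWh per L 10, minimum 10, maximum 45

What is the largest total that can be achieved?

Meeting every minimum uses 5+0+5+0+10+10 = 30 L, leaving 195.
Rank by kWh per L: Gen-16 23 > Gen-19 18 > Gen-1 15 > Gen-11 13 > Gen-20 10 > Gen-9 9.
Gen-16: +15 to 20 (cap) ; 180 left.
Gen-19: +90 to 90 (cap) ; 90 left.
Gen-1: +20 to 30 (cap) ; 70 left.
Gen-11: +70 (room for 95) → 75. Pool exhausted.
Total = 13×75 + 18×90 + 23×20 + 15×30 + 10×10 = 3605.

3605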